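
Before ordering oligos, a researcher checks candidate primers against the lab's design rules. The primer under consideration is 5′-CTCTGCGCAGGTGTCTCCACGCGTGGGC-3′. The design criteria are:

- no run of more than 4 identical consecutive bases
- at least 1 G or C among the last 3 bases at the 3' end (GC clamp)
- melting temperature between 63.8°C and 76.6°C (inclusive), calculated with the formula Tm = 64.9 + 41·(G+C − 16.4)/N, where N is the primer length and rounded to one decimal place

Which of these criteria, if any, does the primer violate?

Base counts: A=2, T=6, G=10, C=10 (length 28).
homopolymer run: longest run = 3 ✓
GC clamp: 3' end GGC has 3 G/C ✓
Tm: Tm = 64.9 + 41·(20 − 16.4)/28 = 70.2°C ✓

Meets all criteria.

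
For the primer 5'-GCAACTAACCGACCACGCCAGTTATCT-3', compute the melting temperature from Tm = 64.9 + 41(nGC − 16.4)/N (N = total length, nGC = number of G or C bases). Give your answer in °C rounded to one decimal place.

Base counts: A=8, T=5, G=4, C=10; G+C = 14, N = 27.
Tm = 64.9 + 41·(14 − 16.4)/27 = 64.9 + -98.40/27 = 61.3°C.

61.3°C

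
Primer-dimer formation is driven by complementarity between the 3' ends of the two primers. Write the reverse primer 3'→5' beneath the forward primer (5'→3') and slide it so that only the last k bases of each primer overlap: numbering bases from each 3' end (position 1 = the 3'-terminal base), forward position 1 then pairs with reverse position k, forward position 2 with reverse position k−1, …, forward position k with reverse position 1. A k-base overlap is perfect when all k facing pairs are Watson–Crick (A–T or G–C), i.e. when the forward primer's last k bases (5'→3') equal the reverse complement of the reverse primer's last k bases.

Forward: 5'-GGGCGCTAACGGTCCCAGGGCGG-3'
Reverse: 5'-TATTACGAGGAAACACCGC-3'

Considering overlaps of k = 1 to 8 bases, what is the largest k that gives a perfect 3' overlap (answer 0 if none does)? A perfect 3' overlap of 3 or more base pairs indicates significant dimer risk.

Last 8 bases (5'→3') — forward …CAGGGCGG, reverse …AACACCGC.
Reverse complement of the reverse primer's last 8 bases: GCGGTGTT; its first k bases are the reverse complement of the reverse primer's last k bases, so a perfect k-base overlap needs the forward primer's last k bases to equal them.
Comparing (forward last k vs required): k=1: G vs G ✓; k=2: GG vs GC ✗; k=3: CGG vs GCG ✗; k=4: GCGG vs GCGG ✓; k=5: GGCGG vs GCGGT ✗; k=6: GGGCGG vs GCGGTG ✗; k=7: AGGGCGG vs GCGGTGT ✗; k=8: CAGGGCGG vs GCGGTGTT ✗.
Perfect overlaps at k = 1, 4; the largest is 4.

Longest perfect overlap: 4 complementary base pairs; significant dimer risk (threshold 3).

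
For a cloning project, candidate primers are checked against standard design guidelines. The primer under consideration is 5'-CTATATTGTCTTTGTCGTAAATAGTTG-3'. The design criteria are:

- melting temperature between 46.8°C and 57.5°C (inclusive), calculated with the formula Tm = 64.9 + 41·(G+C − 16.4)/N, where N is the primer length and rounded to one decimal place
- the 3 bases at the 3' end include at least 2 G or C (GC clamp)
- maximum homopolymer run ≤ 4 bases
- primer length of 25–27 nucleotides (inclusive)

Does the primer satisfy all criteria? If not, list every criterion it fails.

Base counts: A=6, T=13, G=5, C=3 (length 27).
Tm: Tm = 64.9 + 41·(8 − 16.4)/27 = 52.1°C ✓
GC clamp: 3' end TTG has 1 G/C, need ≥2 ✗
homopolymer run: longest run = 3 ✓
length: length 27 ✓

Fails: GC clamp.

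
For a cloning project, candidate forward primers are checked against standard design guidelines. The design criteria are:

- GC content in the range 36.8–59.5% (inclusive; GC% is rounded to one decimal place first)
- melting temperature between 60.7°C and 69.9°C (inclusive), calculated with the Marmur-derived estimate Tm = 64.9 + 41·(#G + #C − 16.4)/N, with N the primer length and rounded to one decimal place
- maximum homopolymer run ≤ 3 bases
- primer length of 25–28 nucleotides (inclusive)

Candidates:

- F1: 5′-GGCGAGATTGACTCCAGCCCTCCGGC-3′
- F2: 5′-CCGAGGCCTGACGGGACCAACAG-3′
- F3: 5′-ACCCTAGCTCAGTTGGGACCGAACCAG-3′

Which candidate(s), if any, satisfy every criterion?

F3 only.

F1 (26 nt, A=4 T=4 G=8 C=10): GC 18/26 = 69.2%, outside 36.8–59.5% ✗; Tm = 64.9 + 41·(18 − 16.4)/26 = 67.4°C ✓; longest run = 3 ✓; length 26 ✓ — fails.
F2 (23 nt, A=6 T=1 G=8 C=8): GC 16/23 = 69.6%, outside 36.8–59.5% ✗; Tm = 64.9 + 41·(16 − 16.4)/23 = 64.2°C ✓; longest run = 3 ✓; length 23, outside 25–28 ✗ — fails.
F3 (27 nt, A=7 T=4 G=7 C=9): GC 16/27 = 59.3% ✓; Tm = 64.9 + 41·(16 − 16.4)/27 = 64.3°C ✓; longest run = 3 ✓; length 27 ✓ — passes.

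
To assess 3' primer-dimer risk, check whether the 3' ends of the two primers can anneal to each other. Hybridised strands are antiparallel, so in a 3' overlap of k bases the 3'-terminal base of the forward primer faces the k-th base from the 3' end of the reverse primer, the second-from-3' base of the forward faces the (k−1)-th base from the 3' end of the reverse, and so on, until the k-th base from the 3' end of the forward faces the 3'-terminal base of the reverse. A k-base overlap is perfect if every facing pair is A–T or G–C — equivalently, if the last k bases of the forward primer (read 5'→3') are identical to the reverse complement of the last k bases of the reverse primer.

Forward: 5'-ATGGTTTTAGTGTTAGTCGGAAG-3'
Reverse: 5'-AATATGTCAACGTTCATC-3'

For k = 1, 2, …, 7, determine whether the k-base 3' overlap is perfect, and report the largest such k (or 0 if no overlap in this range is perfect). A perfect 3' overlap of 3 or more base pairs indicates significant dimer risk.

Last 7 bases (5'→3') — forward …TCGGAAG, reverse …GTTCATC.
Reverse complement of the reverse primer's last 7 bases: GATGAAC; its first k bases are the reverse complement of the reverse primer's last k bases, so a perfect k-base overlap needs the forward primer's last k bases to equal them.
Comparing (forward last k vs required): k=1: G vs G ✓; k=2: AG vs GA ✗; k=3: AAG vs GAT ✗; k=4: GAAG vs GATG ✗; k=5: GGAAG vs GATGA ✗; k=6: CGGAAG vs GATGAA ✗; k=7: TCGGAAG vs GATGAAC ✗.
Only k = 1 is perfect, so the longest perfect 3' overlap is 1.

Longest perfect overlap: 1 complementary base pair; below the dimer-risk threshold (threshold 3).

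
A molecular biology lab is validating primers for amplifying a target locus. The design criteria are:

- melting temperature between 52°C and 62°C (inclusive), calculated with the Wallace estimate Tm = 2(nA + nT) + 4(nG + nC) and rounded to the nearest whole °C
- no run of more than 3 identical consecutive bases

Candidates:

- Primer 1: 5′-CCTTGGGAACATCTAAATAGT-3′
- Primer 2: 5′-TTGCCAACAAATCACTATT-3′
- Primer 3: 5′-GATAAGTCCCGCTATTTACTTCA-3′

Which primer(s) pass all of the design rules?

Primer 1 (21 nt, A=7 T=6 G=4 C=4): Tm = 2·13 + 4·8 = 58°C ✓; longest run = 3 ✓ — passes.
Primer 2 (19 nt, A=7 T=6 G=1 C=5): Tm = 2·13 + 4·6 = 50°C, outside 52–62°C ✗; longest run = 3 ✓ — fails.
Primer 3 (23 nt, A=6 T=8 G=3 C=6): Tm = 2·14 + 4·9 = 64°C, outside 52–62°C ✗; longest run = 3 ✓ — fails.

Primer 1 only.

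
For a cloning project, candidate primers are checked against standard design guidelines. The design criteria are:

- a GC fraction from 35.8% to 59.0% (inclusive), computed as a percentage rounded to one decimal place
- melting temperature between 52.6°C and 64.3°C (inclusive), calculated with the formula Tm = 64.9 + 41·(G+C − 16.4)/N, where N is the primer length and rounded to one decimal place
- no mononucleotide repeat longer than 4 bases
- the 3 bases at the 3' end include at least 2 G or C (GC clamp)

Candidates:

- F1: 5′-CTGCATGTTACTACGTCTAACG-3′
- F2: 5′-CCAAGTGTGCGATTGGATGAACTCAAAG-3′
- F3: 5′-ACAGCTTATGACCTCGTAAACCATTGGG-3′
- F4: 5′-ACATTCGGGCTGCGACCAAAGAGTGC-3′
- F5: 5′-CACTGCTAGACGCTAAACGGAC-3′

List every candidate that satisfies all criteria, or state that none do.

F1 (22 nt, A=5 T=7 G=4 C=6): GC 10/22 = 45.5% ✓; Tm = 64.9 + 41·(10 − 16.4)/22 = 53.0°C ✓; longest run = 2 ✓; 3' end ACG has 2 G/C ✓ — passes.
F2 (28 nt, A=9 T=6 G=8 C=5): GC 13/28 = 46.4% ✓; Tm = 64.9 + 41·(13 − 16.4)/28 = 59.9°C ✓; longest run = 3 ✓; 3' end AAG has 1 G/C, need ≥2 ✗ — fails.
F3 (28 nt, A=8 T=7 G=6 C=7): GC 13/28 = 46.4% ✓; Tm = 64.9 + 41·(13 − 16.4)/28 = 59.9°C ✓; longest run = 3 ✓; 3' end GGG has 3 G/C ✓ — passes.
F4 (26 nt, A=7 T=4 G=8 C=7): GC 15/26 = 57.7% ✓; Tm = 64.9 + 41·(15 − 16.4)/26 = 62.7°C ✓; longest run = 3 ✓; 3' end TGC has 2 G/C ✓ — passes.
F5 (22 nt, A=7 T=3 G=5 C=7): GC 12/22 = 54.5% ✓; Tm = 64.9 + 41·(12 − 16.4)/22 = 56.7°C ✓; longest run = 3 ✓; 3' end GAC has 2 G/C ✓ — passes.

F1, F3, F4 and F5.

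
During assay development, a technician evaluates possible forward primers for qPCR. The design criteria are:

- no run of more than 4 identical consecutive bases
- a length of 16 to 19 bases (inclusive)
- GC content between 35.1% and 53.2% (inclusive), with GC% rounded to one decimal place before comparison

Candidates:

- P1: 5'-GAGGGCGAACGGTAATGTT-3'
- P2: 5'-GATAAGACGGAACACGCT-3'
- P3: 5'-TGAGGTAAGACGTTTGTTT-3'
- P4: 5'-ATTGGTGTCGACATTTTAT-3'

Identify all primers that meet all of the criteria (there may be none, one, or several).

P1, P2 and P3.

P1 (19 nt, A=5 T=4 G=8 C=2): longest run = 3 ✓; length 19 ✓; GC 10/19 = 52.6% ✓ — passes.
P2 (18 nt, A=7 T=2 G=5 C=4): longest run = 2 ✓; length 18 ✓; GC 9/18 = 50.0% ✓ — passes.
P3 (19 nt, A=4 T=8 G=6 C=1): longest run = 3 ✓; length 19 ✓; GC 7/19 = 36.8% ✓ — passes.
P4 (19 nt, A=4 T=9 G=4 C=2): longest run = 4 ✓; length 19 ✓; GC 6/19 = 31.6%, outside 35.1–53.2% ✗ — fails.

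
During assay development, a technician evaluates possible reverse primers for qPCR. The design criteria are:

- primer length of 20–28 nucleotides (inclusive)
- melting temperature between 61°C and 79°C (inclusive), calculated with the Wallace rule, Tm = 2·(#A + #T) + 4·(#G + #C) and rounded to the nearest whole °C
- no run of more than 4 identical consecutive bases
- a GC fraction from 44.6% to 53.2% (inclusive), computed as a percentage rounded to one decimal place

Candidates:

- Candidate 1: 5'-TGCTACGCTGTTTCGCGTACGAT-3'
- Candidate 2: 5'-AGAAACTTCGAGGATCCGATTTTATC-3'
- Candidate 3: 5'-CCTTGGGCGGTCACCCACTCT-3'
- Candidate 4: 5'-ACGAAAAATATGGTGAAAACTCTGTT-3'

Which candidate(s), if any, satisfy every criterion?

Candidate 1 only.

Candidate 1 (23 nt, A=3 T=8 G=6 C=6): length 23 ✓; Tm = 2·11 + 4·12 = 70°C ✓; longest run = 3 ✓; GC 12/23 = 52.2% ✓ — passes.
Candidate 2 (26 nt, A=8 T=8 G=5 C=5): length 26 ✓; Tm = 2·16 + 4·10 = 72°C ✓; longest run = 4 ✓; GC 10/26 = 38.5%, outside 44.6–53.2% ✗ — fails.
Candidate 3 (21 nt, A=2 T=5 G=5 C=9): length 21 ✓; Tm = 2·7 + 4·14 = 70°C ✓; longest run = 3 ✓; GC 14/21 = 66.7%, outside 44.6–53.2% ✗ — fails.
Candidate 4 (26 nt, A=11 T=7 G=5 C=3): length 26 ✓; Tm = 2·18 + 4·8 = 68°C ✓; longest run = 5, exceeds 4 ✗; GC 8/26 = 30.8%, outside 44.6–53.2% ✗ — fails.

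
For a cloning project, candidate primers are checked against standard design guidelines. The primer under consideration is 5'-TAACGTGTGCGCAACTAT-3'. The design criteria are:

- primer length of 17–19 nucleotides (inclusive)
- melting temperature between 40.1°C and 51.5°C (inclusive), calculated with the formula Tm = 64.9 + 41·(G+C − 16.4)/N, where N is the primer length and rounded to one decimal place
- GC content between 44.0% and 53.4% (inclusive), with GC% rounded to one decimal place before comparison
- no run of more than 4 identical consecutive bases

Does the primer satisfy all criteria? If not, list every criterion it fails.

Base counts: A=5, T=5, G=4, C=4 (length 18).
length: length 18 ✓
Tm: Tm = 64.9 + 41·(8 − 16.4)/18 = 45.8°C ✓
GC content: GC 8/18 = 44.4% ✓
homopolymer run: longest run = 2 ✓

Meets all criteria.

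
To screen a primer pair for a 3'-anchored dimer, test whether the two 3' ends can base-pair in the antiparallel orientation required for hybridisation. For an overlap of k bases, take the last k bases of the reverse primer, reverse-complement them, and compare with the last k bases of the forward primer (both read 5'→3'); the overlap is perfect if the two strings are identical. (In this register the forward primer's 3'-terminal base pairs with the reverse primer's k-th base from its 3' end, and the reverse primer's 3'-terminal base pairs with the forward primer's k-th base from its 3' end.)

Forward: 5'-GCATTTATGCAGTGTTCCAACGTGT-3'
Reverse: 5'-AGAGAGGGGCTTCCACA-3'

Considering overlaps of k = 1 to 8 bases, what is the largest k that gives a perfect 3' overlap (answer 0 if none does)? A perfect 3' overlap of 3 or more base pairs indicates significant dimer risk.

Last 8 bases (5'→3') — forward …CAACGTGT, reverse …CTTCCACA.
Reverse complement of the reverse primer's last 8 bases: TGTGGAAG; its first k bases are the reverse complement of the reverse primer's last k bases, so a perfect k-base overlap needs the forward primer's last k bases to equal them.
Comparing (forward last k vs required): k=1: T vs T ✓; k=2: GT vs TG ✗; k=3: TGT vs TGT ✓; k=4: GTGT vs TGTG ✗; k=5: CGTGT vs TGTGG ✗; k=6: ACGTGT vs TGTGGA ✗; k=7: AACGTGT vs TGTGGAA ✗; k=8: CAACGTGT vs TGTGGAAG ✗.
Perfect overlaps at k = 1, 3; the largest is 3.

Longest perfect overlap: 3 complementary base pairs; significant dimer risk (threshold 3).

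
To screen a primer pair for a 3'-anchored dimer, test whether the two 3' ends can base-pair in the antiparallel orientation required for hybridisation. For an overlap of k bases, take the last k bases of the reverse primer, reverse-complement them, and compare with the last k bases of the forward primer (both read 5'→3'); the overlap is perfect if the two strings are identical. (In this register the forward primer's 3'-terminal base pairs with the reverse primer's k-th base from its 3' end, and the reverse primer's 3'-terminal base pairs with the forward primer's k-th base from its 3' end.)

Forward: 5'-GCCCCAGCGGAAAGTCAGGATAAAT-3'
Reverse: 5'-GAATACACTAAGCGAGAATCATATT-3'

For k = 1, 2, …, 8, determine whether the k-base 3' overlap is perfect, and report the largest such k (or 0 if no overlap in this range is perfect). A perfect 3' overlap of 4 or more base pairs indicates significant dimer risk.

Last 8 bases (5'→3') — forward …GGATAAAT, reverse …ATCATATT.
Reverse complement of the reverse primer's last 8 bases: AATATGAT; its first k bases are the reverse complement of the reverse primer's last k bases, so a perfect k-base overlap needs the forward primer's last k bases to equal them.
Comparing (forward last k vs required): k=1: T vs A ✗; k=2: AT vs AA ✗; k=3: AAT vs AAT ✓; k=4: AAAT vs AATA ✗; k=5: TAAAT vs AATAT ✗; k=6: ATAAAT vs AATATG ✗; k=7: GATAAAT vs AATATGA ✗; k=8: GGATAAAT vs AATATGAT ✗.
Only k = 3 is perfect, so the longest perfect 3' overlap is 3.

Longest perfect overlap: 3 complementary base pairs; below the dimer-risk threshold (threshold 4).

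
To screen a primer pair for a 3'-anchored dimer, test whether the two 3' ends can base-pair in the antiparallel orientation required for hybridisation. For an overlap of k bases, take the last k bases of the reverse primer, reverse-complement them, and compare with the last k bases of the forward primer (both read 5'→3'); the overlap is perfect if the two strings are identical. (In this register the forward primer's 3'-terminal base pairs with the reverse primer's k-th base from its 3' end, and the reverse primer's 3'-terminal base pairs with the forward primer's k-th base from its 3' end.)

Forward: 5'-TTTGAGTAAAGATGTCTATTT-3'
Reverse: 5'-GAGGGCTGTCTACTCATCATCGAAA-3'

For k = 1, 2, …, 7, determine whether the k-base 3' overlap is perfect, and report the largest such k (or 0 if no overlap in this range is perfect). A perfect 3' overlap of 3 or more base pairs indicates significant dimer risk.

Longest perfect overlap: 3 complementary base pairs; significant dimer risk (threshold 3).

Last 7 bases (5'→3') — forward …TCTATTT, reverse …ATCGAAA.
Reverse complement of the reverse primer's last 7 bases: TTTCGAT; its first k bases are the reverse complement of the reverse primer's last k bases, so a perfect k-base overlap needs the forward primer's last k bases to equal them.
Comparing (forward last k vs required): k=1: T vs T ✓; k=2: TT vs TT ✓; k=3: TTT vs TTT ✓; k=4: ATTT vs TTTC ✗; k=5: TATTT vs TTTCG ✗; k=6: CTATTT vs TTTCGA ✗; k=7: TCTATTT vs TTTCGAT ✗.
Perfect overlaps at k = 1, 2, 3; the largest is 3.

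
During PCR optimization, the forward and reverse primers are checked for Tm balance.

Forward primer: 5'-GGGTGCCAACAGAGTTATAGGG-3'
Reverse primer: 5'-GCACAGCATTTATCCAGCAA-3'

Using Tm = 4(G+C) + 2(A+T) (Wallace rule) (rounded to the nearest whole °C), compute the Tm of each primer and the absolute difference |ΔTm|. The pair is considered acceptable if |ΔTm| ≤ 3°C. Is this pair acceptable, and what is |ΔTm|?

|ΔTm| = 10°C; the pair is not acceptable.

Forward: A=6 T=4 G=9 C=3 → Tm = 2·10 + 4·12 = 68°C.
Reverse: A=7 T=4 G=3 C=6 → Tm = 2·11 + 4·9 = 58°C.
|ΔTm| = |68 − 58| = 10°C, > 3°C.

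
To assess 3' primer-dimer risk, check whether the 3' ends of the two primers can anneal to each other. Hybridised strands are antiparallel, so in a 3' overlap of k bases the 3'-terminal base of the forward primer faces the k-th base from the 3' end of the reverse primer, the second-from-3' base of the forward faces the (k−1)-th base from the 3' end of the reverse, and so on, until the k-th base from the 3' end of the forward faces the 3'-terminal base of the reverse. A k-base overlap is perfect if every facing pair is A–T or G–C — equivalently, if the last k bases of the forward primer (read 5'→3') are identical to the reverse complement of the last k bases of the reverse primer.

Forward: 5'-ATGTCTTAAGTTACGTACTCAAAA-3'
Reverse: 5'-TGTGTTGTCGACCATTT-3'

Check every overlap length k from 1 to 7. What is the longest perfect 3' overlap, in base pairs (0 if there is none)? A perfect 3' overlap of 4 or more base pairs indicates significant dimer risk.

Last 7 bases (5'→3') — forward …CTCAAAA, reverse …ACCATTT.
Reverse complement of the reverse primer's last 7 bases: AAATGGT; its first k bases are the reverse complement of the reverse primer's last k bases, so a perfect k-base overlap needs the forward primer's last k bases to equal them.
Comparing (forward last k vs required): k=1: A vs A ✓; k=2: AA vs AA ✓; k=3: AAA vs AAA ✓; k=4: AAAA vs AAAT ✗; k=5: CAAAA vs AAATG ✗; k=6: TCAAAA vs AAATGG ✗; k=7: CTCAAAA vs AAATGGT ✗.
Perfect overlaps at k = 1, 2, 3; the largest is 3.

Longest perfect overlap: 3 complementary base pairs; below the dimer-risk threshold (threshold 4).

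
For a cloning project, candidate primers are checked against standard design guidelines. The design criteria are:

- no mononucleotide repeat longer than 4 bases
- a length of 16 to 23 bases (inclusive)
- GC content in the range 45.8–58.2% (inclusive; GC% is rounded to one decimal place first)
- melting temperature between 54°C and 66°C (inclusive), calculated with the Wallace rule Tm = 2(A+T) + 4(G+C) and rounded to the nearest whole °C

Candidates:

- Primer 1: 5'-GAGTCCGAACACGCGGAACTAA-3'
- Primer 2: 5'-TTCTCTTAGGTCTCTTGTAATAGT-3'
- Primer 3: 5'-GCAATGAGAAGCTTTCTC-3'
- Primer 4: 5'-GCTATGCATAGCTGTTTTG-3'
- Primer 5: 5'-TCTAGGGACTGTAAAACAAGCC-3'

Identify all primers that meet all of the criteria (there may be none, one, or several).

None of the candidates satisfy all criteria.

Primer 1 (22 nt, A=8 T=2 G=6 C=6): longest run = 2 ✓; length 22 ✓; GC 12/22 = 54.5% ✓; Tm = 2·10 + 4·12 = 68°C, outside 54–66°C ✗ — fails.
Primer 2 (24 nt, A=4 T=12 G=4 C=4): longest run = 2 ✓; length 24, outside 16–23 ✗; GC 8/24 = 33.3%, outside 45.8–58.2% ✗; Tm = 2·16 + 4·8 = 64°C ✓ — fails.
Primer 3 (18 nt, A=5 T=5 G=4 C=4): longest run = 3 ✓; length 18 ✓; GC 8/18 = 44.4%, outside 45.8–58.2% ✗; Tm = 2·10 + 4·8 = 52°C, outside 54–66°C ✗ — fails.
Primer 4 (19 nt, A=3 T=8 G=5 C=3): longest run = 4 ✓; length 19 ✓; GC 8/19 = 42.1%, outside 45.8–58.2% ✗; Tm = 2·11 + 4·8 = 54°C ✓ — fails.
Primer 5 (22 nt, A=8 T=4 G=5 C=5): longest run = 4 ✓; length 22 ✓; GC 10/22 = 45.5%, outside 45.8–58.2% ✗; Tm = 2·12 + 4·10 = 64°C ✓ — fails.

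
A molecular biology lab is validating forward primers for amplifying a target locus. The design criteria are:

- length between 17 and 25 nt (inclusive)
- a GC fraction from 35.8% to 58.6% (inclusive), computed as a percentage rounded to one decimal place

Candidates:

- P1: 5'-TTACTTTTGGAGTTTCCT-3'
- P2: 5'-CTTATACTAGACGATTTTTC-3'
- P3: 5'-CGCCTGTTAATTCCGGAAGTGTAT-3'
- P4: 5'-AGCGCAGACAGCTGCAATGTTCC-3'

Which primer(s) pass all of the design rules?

P3 and P4.

P1 (18 nt, A=2 T=10 G=3 C=3): length 18 ✓; GC 6/18 = 33.3%, outside 35.8–58.6% ✗ — fails.
P2 (20 nt, A=5 T=9 G=2 C=4): length 20 ✓; GC 6/20 = 30.0%, outside 35.8–58.6% ✗ — fails.
P3 (24 nt, A=5 T=8 G=6 C=5): length 24 ✓; GC 11/24 = 45.8% ✓ — passes.
P4 (23 nt, A=6 T=4 G=6 C=7): length 23 ✓; GC 13/23 = 56.5% ✓ — passes.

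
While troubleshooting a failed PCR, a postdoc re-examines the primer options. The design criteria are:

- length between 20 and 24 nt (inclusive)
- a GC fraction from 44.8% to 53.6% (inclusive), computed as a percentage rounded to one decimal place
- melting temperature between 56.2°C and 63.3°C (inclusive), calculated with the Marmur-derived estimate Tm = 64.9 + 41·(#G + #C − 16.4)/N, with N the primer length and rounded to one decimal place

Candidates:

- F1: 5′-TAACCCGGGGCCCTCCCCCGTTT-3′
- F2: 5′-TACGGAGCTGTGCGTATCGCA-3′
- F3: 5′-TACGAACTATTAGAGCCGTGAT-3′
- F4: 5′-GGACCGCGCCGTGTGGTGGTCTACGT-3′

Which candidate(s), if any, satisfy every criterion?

F1 (23 nt, A=2 T=5 G=5 C=11): length 23 ✓; GC 16/23 = 69.6%, outside 44.8–53.6% ✗; Tm = 64.9 + 41·(16 − 16.4)/23 = 64.2°C, outside 56.2–63.3°C ✗ — fails.
F2 (21 nt, A=4 T=5 G=7 C=5): length 21 ✓; GC 12/21 = 57.1%, outside 44.8–53.6% ✗; Tm = 64.9 + 41·(12 − 16.4)/21 = 56.3°C ✓ — fails.
F3 (22 nt, A=7 T=6 G=5 C=4): length 22 ✓; GC 9/22 = 40.9%, outside 44.8–53.6% ✗; Tm = 64.9 + 41·(9 − 16.4)/22 = 51.1°C, outside 56.2–63.3°C ✗ — fails.
F4 (26 nt, A=2 T=6 G=11 C=7): length 26, outside 20–24 ✗; GC 18/26 = 69.2%, outside 44.8–53.6% ✗; Tm = 64.9 + 41·(18 − 16.4)/26 = 67.4°C, outside 56.2–63.3°C ✗ — fails.

None of the candidates satisfy all criteria.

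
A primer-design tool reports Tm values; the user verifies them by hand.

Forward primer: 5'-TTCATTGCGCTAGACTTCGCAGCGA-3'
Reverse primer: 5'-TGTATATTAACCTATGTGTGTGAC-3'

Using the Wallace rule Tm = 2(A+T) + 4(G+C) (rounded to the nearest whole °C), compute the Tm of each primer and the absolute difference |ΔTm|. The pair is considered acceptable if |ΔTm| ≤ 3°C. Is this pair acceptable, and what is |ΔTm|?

Forward: A=5 T=7 G=6 C=7 → Tm = 2·12 + 4·13 = 76°C.
Reverse: A=6 T=10 G=5 C=3 → Tm = 2·16 + 4·8 = 64°C.
|ΔTm| = |76 − 64| = 12°C, > 3°C.

|ΔTm| = 12°C; the pair is not acceptable.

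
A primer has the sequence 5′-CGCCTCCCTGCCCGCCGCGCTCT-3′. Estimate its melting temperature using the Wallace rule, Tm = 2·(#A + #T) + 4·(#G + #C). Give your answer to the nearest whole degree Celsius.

84°C

Base counts: A=0, T=4, G=5, C=14 (length 23).
Tm = 2·(0+4) + 4·(5+14) = 2·4 + 4·19 = 8 + 76 = 84°C.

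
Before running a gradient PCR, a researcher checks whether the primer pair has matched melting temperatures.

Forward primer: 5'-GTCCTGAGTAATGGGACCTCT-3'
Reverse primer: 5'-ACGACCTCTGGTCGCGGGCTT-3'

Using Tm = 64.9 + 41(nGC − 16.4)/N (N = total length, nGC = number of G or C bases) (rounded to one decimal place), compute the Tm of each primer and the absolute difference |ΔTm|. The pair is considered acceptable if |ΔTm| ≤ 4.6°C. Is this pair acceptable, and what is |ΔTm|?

Forward: G+C = 11, N = 21 → Tm = 64.9 + 41·(11 − 16.4)/21 = 54.4°C.
Reverse: G+C = 14, N = 21 → Tm = 64.9 + 41·(14 − 16.4)/21 = 60.2°C.
|ΔTm| = |54.4 − 60.2| = 5.8°C, > 4.6°C.

|ΔTm| = 5.8°C; the pair is not acceptable.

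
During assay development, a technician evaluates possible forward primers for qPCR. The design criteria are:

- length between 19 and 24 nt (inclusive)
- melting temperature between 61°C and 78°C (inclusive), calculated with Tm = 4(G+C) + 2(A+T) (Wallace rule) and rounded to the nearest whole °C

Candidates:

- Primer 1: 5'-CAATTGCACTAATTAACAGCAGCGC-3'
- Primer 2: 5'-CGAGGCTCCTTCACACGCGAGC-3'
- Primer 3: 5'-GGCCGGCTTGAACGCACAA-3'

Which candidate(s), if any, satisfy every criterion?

Primer 1 (25 nt, A=9 T=5 G=4 C=7): length 25, outside 19–24 ✗; Tm = 2·14 + 4·11 = 72°C ✓ — fails.
Primer 2 (22 nt, A=4 T=3 G=6 C=9): length 22 ✓; Tm = 2·7 + 4·15 = 74°C ✓ — passes.
Primer 3 (19 nt, A=5 T=2 G=6 C=6): length 19 ✓; Tm = 2·7 + 4·12 = 62°C ✓ — passes.

Primer 2 and Primer 3.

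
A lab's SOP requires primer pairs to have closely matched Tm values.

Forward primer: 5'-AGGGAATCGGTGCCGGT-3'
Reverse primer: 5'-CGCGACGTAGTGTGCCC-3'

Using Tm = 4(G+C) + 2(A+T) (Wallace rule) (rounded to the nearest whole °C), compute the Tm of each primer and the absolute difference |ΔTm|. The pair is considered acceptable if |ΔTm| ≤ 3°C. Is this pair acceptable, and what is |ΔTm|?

Forward: A=3 T=3 G=8 C=3 → Tm = 2·6 + 4·11 = 56°C.
Reverse: A=2 T=3 G=6 C=6 → Tm = 2·5 + 4·12 = 58°C.
|ΔTm| = |56 − 58| = 2°C, ≤ 3°C.

|ΔTm| = 2°C; the pair is acceptable.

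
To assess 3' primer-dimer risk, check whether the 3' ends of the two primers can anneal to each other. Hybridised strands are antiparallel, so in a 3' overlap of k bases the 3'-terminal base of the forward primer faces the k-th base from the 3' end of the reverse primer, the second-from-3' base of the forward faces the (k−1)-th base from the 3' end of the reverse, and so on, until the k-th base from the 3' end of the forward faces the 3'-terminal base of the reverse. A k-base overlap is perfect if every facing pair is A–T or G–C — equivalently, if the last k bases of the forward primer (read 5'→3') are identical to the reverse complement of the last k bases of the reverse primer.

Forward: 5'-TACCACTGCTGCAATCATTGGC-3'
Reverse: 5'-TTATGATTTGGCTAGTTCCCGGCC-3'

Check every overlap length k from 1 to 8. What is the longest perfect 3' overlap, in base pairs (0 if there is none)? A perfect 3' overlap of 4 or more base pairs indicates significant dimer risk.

Longest perfect overlap: 3 complementary base pairs; below the dimer-risk threshold (threshold 4).

Last 8 bases (5'→3') — forward …TCATTGGC, reverse …TCCCGGCC.
Reverse complement of the reverse primer's last 8 bases: GGCCGGGA; its first k bases are the reverse complement of the reverse primer's last k bases, so a perfect k-base overlap needs the forward primer's last k bases to equal them.
Comparing (forward last k vs required): k=1: C vs G ✗; k=2: GC vs GG ✗; k=3: GGC vs GGC ✓; k=4: TGGC vs GGCC ✗; k=5: TTGGC vs GGCCG ✗; k=6: ATTGGC vs GGCCGG ✗; k=7: CATTGGC vs GGCCGGG ✗; k=8: TCATTGGC vs GGCCGGGA ✗.
Only k = 3 is perfect, so the longest perfect 3' overlap is 3.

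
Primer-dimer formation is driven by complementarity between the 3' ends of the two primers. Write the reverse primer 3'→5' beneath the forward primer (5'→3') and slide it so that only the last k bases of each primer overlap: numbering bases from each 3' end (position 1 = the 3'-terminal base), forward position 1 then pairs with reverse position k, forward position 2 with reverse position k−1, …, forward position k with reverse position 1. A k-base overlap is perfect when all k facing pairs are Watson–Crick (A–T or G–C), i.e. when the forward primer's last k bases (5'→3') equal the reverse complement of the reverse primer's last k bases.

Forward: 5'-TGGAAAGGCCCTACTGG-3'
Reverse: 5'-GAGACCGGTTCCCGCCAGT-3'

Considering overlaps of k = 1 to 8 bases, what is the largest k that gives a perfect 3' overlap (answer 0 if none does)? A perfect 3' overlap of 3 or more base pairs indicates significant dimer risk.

Longest perfect overlap: 5 complementary base pairs; significant dimer risk (threshold 3).

Last 8 bases (5'→3') — forward …CCTACTGG, reverse …CCGCCAGT.
Reverse complement of the reverse primer's last 8 bases: ACTGGCGG; its first k bases are the reverse complement of the reverse primer's last k bases, so a perfect k-base overlap needs the forward primer's last k bases to equal them.
Comparing (forward last k vs required): k=1: G vs A ✗; k=2: GG vs AC ✗; k=3: TGG vs ACT ✗; k=4: CTGG vs ACTG ✗; k=5: ACTGG vs ACTGG ✓; k=6: TACTGG vs ACTGGC ✗; k=7: CTACTGG vs ACTGGCG ✗; k=8: CCTACTGG vs ACTGGCGG ✗.
Only k = 5 is perfect, so the longest perfect 3' overlap is 5.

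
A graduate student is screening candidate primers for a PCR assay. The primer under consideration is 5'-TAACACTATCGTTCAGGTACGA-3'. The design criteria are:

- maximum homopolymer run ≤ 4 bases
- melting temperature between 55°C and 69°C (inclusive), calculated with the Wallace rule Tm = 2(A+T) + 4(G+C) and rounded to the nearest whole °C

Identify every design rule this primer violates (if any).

Meets all criteria.

Base counts: A=7, T=6, G=4, C=5 (length 22).
homopolymer run: longest run = 2 ✓
Tm: Tm = 2·13 + 4·9 = 62°C ✓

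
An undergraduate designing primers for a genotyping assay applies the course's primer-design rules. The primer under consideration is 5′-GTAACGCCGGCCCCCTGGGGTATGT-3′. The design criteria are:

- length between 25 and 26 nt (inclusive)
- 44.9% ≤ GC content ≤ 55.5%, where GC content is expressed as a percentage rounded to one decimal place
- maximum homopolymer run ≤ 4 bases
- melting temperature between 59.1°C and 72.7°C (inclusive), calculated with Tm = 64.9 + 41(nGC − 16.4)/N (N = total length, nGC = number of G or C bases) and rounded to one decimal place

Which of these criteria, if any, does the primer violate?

Fails: GC content, homopolymer run.

Base counts: A=3, T=5, G=9, C=8 (length 25).
length: length 25 ✓
GC content: GC 17/25 = 68.0%, outside 44.9–55.5% ✗
homopolymer run: longest run = 5, exceeds 4 ✗
Tm: Tm = 64.9 + 41·(17 − 16.4)/25 = 65.9°C ✓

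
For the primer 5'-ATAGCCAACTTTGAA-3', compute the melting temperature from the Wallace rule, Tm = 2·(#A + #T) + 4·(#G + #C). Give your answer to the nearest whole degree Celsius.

Base counts: A=6, T=4, G=2, C=3 (length 15).
Tm = 2·(6+4) + 4·(2+3) = 2·10 + 4·5 = 20 + 20 = 40°C.

40°C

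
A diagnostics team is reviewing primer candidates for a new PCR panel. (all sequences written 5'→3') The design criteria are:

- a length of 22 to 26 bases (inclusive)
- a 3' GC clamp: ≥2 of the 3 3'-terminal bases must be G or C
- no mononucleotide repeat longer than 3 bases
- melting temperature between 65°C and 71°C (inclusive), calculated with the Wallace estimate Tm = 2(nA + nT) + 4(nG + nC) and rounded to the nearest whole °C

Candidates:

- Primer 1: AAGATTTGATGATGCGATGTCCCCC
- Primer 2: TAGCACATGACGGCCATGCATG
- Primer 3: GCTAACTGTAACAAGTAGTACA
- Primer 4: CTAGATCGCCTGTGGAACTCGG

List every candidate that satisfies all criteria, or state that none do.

Primer 4 only.

Primer 1 (25 nt, A=6 T=7 G=6 C=6): length 25 ✓; 3' end CCC has 3 G/C ✓; longest run = 5, exceeds 3 ✗; Tm = 2·13 + 4·12 = 74°C, outside 65–71°C ✗ — fails.
Primer 2 (22 nt, A=6 T=4 G=6 C=6): length 22 ✓; 3' end ATG has 1 G/C, need ≥2 ✗; longest run = 2 ✓; Tm = 2·10 + 4·12 = 68°C ✓ — fails.
Primer 3 (22 nt, A=9 T=5 G=4 C=4): length 22 ✓; 3' end ACA has 1 G/C, need ≥2 ✗; longest run = 2 ✓; Tm = 2·14 + 4·8 = 60°C, outside 65–71°C ✗ — fails.
Primer 4 (22 nt, A=4 T=5 G=7 C=6): length 22 ✓; 3' end CGG has 3 G/C ✓; longest run = 2 ✓; Tm = 2·9 + 4·13 = 70°C ✓ — passes.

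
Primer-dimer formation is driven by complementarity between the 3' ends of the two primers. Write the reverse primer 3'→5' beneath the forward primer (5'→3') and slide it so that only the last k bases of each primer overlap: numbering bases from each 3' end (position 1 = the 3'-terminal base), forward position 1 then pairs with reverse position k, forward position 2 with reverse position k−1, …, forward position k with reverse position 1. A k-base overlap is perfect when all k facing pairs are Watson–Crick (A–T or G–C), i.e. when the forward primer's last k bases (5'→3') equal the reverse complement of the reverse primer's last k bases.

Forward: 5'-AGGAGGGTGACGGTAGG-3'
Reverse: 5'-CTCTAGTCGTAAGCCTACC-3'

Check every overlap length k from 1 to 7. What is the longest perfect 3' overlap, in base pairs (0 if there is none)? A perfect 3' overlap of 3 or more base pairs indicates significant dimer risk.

Last 7 bases (5'→3') — forward …CGGTAGG, reverse …GCCTACC.
Reverse complement of the reverse primer's last 7 bases: GGTAGGC; its first k bases are the reverse complement of the reverse primer's last k bases, so a perfect k-base overlap needs the forward primer's last k bases to equal them.
Comparing (forward last k vs required): k=1: G vs G ✓; k=2: GG vs GG ✓; k=3: AGG vs GGT ✗; k=4: TAGG vs GGTA ✗; k=5: GTAGG vs GGTAG ✗; k=6: GGTAGG vs GGTAGG ✓; k=7: CGGTAGG vs GGTAGGC ✗.
Perfect overlaps at k = 1, 2, 6; the largest is 6.

Longest perfect overlap: 6 complementary base pairs; significant dimer risk (threshold 3).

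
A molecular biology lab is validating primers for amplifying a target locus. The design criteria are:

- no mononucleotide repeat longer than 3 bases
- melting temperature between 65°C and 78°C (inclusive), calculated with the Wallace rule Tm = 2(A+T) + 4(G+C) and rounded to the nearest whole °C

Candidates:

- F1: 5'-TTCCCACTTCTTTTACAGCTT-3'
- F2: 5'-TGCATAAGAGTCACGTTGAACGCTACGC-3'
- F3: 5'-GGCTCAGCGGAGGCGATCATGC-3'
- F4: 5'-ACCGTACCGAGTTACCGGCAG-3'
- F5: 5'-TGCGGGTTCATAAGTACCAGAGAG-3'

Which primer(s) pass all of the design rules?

F1 (21 nt, A=3 T=10 G=1 C=7): longest run = 4, exceeds 3 ✗; Tm = 2·13 + 4·8 = 58°C, outside 65–78°C ✗ — fails.
F2 (28 nt, A=8 T=6 G=7 C=7): longest run = 2 ✓; Tm = 2·14 + 4·14 = 84°C, outside 65–78°C ✗ — fails.
F3 (22 nt, A=4 T=3 G=9 C=6): longest run = 2 ✓; Tm = 2·7 + 4·15 = 74°C ✓ — passes.
F4 (21 nt, A=5 T=3 G=6 C=7): longest run = 2 ✓; Tm = 2·8 + 4·13 = 68°C ✓ — passes.
F5 (24 nt, A=7 T=5 G=8 C=4): longest run = 3 ✓; Tm = 2·12 + 4·12 = 72°C ✓ — passes.

F3, F4 and F5.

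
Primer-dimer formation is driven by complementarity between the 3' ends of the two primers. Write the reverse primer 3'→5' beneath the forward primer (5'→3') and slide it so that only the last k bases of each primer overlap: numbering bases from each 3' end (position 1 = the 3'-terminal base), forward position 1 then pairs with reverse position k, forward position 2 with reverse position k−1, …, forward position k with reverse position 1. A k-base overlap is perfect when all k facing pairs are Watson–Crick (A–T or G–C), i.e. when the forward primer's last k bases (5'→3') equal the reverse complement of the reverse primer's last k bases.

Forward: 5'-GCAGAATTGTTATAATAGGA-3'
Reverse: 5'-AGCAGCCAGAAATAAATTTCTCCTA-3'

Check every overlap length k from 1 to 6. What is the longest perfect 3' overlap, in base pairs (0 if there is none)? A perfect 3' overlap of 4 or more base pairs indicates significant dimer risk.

Last 6 bases (5'→3') — forward …ATAGGA, reverse …CTCCTA.
Reverse complement of the reverse primer's last 6 bases: TAGGAG; its first k bases are the reverse complement of the reverse primer's last k bases, so a perfect k-base overlap needs the forward primer's last k bases to equal them.
Comparing (forward last k vs required): k=1: A vs T ✗; k=2: GA vs TA ✗; k=3: GGA vs TAG ✗; k=4: AGGA vs TAGG ✗; k=5: TAGGA vs TAGGA ✓; k=6: ATAGGA vs TAGGAG ✗.
Only k = 5 is perfect, so the longest perfect 3' overlap is 5.

Longest perfect overlap: 5 complementary base pairs; significant dimer risk (threshold 4).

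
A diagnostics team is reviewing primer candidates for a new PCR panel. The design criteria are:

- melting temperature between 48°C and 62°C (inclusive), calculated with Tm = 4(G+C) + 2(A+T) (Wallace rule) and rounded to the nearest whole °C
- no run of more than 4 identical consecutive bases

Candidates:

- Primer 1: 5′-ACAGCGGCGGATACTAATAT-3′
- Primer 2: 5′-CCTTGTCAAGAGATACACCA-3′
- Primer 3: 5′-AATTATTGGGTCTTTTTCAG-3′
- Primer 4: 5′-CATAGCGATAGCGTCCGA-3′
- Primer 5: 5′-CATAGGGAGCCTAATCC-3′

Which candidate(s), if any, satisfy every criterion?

Primer 1 (20 nt, A=7 T=4 G=5 C=4): Tm = 2·11 + 4·9 = 58°C ✓; longest run = 2 ✓ — passes.
Primer 2 (20 nt, A=7 T=4 G=3 C=6): Tm = 2·11 + 4·9 = 58°C ✓; longest run = 2 ✓ — passes.
Primer 3 (20 nt, A=4 T=10 G=4 C=2): Tm = 2·14 + 4·6 = 52°C ✓; longest run = 5, exceeds 4 ✗ — fails.
Primer 4 (18 nt, A=5 T=3 G=5 C=5): Tm = 2·8 + 4·10 = 56°C ✓; longest run = 2 ✓ — passes.
Primer 5 (17 nt, A=5 T=3 G=4 C=5): Tm = 2·8 + 4·9 = 52°C ✓; longest run = 3 ✓ — passes.

Primer 1, Primer 2, Primer 4 and Primer 5.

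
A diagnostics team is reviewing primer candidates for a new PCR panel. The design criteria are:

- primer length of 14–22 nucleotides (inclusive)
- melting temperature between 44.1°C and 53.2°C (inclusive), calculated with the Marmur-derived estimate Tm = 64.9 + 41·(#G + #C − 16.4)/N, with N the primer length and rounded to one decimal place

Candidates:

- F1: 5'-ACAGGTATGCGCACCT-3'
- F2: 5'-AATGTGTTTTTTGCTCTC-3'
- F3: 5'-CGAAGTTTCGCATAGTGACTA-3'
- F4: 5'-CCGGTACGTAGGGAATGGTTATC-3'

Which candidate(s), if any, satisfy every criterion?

F1 and F3.

F1 (16 nt, A=4 T=3 G=4 C=5): length 16 ✓; Tm = 64.9 + 41·(9 − 16.4)/16 = 45.9°C ✓ — passes.
F2 (18 nt, A=2 T=10 G=3 C=3): length 18 ✓; Tm = 64.9 + 41·(6 − 16.4)/18 = 41.2°C, outside 44.1–53.2°C ✗ — fails.
F3 (21 nt, A=6 T=6 G=5 C=4): length 21 ✓; Tm = 64.9 + 41·(9 − 16.4)/21 = 50.5°C ✓ — passes.
F4 (23 nt, A=5 T=6 G=8 C=4): length 23, outside 14–22 ✗; Tm = 64.9 + 41·(12 − 16.4)/23 = 57.1°C, outside 44.1–53.2°C ✗ — fails.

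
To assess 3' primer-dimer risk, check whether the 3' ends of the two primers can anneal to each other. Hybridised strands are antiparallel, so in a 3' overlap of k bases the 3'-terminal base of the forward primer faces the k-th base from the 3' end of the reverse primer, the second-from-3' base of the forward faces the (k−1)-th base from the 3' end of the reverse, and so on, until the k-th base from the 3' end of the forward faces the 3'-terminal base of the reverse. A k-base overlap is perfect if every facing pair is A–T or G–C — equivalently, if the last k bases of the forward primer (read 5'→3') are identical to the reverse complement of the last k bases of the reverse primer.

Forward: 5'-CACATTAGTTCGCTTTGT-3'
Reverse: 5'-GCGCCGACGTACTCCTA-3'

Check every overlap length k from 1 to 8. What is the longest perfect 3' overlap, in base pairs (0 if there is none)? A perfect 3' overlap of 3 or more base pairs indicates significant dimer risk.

Last 8 bases (5'→3') — forward …CGCTTTGT, reverse …TACTCCTA.
Reverse complement of the reverse primer's last 8 bases: TAGGAGTA; its first k bases are the reverse complement of the reverse primer's last k bases, so a perfect k-base overlap needs the forward primer's last k bases to equal them.
Comparing (forward last k vs required): k=1: T vs T ✓; k=2: GT vs TA ✗; k=3: TGT vs TAG ✗; k=4: TTGT vs TAGG ✗; k=5: TTTGT vs TAGGA ✗; k=6: CTTTGT vs TAGGAG ✗; k=7: GCTTTGT vs TAGGAGT ✗; k=8: CGCTTTGT vs TAGGAGTA ✗.
Only k = 1 is perfect, so the longest perfect 3' overlap is 1.

Longest perfect overlap: 1 complementary base pair; below the dimer-risk threshold (threshold 3).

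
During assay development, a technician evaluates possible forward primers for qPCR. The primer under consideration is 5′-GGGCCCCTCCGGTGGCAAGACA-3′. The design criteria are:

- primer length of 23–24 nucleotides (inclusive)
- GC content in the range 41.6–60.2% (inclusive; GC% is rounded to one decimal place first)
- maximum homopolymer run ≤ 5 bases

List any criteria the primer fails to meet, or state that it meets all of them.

Base counts: A=4, T=2, G=8, C=8 (length 22).
length: length 22, outside 23–24 ✗
GC content: GC 16/22 = 72.7%, outside 41.6–60.2% ✗
homopolymer run: longest run = 4 ✓

Fails: length, GC content.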